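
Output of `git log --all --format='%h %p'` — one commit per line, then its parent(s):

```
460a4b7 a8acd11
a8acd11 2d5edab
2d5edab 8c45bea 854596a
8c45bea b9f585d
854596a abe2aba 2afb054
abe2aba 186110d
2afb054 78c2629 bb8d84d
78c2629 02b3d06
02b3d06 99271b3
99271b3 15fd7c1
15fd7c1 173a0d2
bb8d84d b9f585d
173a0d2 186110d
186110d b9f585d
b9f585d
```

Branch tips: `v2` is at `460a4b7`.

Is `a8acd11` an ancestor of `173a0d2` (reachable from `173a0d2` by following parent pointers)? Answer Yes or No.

No

Ancestors of 173a0d2: {173a0d2, 186110d, b9f585d}.
a8acd11 is not in that set, so it is not an ancestor of 173a0d2.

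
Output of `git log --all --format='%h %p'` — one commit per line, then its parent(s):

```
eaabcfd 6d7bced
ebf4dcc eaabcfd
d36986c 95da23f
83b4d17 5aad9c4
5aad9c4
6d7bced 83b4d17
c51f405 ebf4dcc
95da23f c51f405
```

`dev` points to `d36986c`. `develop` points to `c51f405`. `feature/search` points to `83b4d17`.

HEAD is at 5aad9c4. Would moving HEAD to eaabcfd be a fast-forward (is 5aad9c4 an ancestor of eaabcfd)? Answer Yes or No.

A fast-forward from 5aad9c4 to eaabcfd is possible iff 5aad9c4 is an ancestor of eaabcfd.
Ancestors of eaabcfd: {5aad9c4, 6d7bced, 83b4d17, eaabcfd}.
5aad9c4 is among them, so fast-forward is possible.

Yes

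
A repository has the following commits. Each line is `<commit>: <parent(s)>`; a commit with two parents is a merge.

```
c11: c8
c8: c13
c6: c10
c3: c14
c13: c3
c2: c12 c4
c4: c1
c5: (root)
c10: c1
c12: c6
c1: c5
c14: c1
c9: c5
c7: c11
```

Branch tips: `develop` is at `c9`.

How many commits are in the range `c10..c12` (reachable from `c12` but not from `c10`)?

Reachable from c12: {c1, c10, c12, c5, c6}.
Reachable from c10: {c1, c10, c5}.
In c12's history but not c10's: {c12, c6} — 2 commits.

2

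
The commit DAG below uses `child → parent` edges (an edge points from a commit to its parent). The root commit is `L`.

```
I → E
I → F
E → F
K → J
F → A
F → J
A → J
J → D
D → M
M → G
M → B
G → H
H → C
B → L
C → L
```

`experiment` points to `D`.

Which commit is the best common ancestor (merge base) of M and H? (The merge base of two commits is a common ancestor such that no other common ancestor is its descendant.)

Ancestors of M: {B, C, G, H, L, M}.
Ancestors of H: {C, H, L}.
Common ancestors: {C, H, L}.
Among these, H is not an ancestor of any other common ancestor — it is the merge base.

H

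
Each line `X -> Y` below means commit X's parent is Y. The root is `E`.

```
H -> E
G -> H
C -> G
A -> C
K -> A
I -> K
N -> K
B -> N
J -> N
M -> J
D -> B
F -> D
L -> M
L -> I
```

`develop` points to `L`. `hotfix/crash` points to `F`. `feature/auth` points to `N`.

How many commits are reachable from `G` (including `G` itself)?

Walking parent pointers from G: reachable set = {E, G, H}.
That is 3 commits.

3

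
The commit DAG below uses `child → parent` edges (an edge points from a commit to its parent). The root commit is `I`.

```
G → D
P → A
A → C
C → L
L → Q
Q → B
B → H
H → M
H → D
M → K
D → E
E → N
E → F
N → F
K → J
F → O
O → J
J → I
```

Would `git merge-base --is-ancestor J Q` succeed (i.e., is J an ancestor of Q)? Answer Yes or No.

Ancestors of Q (commits reachable by following parents): {B, D, E, F, H, I, J, K, M, N, O, Q}.
J is in that set, so it is an ancestor of Q.

Yes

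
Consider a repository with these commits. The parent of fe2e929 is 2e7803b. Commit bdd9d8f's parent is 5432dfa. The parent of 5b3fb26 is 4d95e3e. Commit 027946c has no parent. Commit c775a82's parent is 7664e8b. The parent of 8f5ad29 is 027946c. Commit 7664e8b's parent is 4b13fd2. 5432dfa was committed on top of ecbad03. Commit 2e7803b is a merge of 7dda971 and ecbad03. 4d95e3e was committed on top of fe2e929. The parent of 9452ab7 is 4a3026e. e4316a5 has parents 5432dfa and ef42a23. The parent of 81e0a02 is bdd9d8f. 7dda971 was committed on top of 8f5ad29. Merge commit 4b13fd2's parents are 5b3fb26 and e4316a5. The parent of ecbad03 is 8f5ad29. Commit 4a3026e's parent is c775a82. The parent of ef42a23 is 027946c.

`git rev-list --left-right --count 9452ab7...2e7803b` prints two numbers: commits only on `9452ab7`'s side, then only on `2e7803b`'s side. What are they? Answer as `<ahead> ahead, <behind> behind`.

Reachable from 9452ab7: {027946c, 2e7803b, 4a3026e, 4b13fd2, 4d95e3e, 5432dfa, 5b3fb26, 7664e8b, 7dda971, 8f5ad29, 9452ab7, c775a82, e4316a5, ecbad03, ef42a23, fe2e929}.
Reachable from 2e7803b: {027946c, 2e7803b, 7dda971, 8f5ad29, ecbad03}.
Only in 9452ab7's history (ahead): {4a3026e, 4b13fd2, 4d95e3e, 5432dfa, 5b3fb26, 7664e8b, 9452ab7, c775a82, e4316a5, ef42a23, fe2e929} — 11.
Only in 2e7803b's history (behind): {} — 0.

11 ahead, 0 behind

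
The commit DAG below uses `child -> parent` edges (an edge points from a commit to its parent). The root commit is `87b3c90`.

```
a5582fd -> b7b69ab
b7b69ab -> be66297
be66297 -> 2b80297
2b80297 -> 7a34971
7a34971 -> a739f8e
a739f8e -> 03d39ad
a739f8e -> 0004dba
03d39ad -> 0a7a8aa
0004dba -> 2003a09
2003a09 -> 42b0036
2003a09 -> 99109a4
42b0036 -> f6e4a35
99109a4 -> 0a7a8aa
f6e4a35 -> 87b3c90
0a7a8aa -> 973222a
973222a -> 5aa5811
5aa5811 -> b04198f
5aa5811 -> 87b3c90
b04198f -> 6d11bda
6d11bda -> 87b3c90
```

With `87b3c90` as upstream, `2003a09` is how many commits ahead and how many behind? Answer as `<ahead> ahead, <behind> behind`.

9 ahead, 0 behind

Reachable from 2003a09: {0a7a8aa, 2003a09, 42b0036, 5aa5811, 6d11bda, 87b3c90, 973222a, 99109a4, b04198f, f6e4a35}.
Reachable from 87b3c90: {87b3c90}.
Only in 2003a09's history (ahead): {0a7a8aa, 2003a09, 42b0036, 5aa5811, 6d11bda, 973222a, 99109a4, b04198f, f6e4a35} — 9.
Only in 87b3c90's history (behind): {} — 0.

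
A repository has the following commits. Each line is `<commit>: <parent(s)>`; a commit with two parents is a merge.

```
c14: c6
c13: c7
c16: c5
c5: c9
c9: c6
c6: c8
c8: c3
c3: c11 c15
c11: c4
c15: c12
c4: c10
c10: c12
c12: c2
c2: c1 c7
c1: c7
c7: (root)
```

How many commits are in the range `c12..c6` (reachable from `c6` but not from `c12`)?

7

Reachable from c6: {c1, c10, c11, c12, c15, c2, c3, c4, c6, c7, c8}.
Reachable from c12: {c1, c12, c2, c7}.
In c6's history but not c12's: {c10, c11, c15, c3, c4, c6, c8} — 7 commits.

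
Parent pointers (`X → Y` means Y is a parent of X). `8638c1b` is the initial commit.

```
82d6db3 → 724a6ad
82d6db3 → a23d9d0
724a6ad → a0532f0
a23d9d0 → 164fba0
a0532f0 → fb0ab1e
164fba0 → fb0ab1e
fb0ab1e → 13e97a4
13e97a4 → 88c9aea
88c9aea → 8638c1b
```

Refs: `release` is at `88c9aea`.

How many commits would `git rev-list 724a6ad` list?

6

Walking parent pointers from 724a6ad: reachable set = {13e97a4, 724a6ad, 8638c1b, 88c9aea, a0532f0, fb0ab1e}.
That is 6 commits.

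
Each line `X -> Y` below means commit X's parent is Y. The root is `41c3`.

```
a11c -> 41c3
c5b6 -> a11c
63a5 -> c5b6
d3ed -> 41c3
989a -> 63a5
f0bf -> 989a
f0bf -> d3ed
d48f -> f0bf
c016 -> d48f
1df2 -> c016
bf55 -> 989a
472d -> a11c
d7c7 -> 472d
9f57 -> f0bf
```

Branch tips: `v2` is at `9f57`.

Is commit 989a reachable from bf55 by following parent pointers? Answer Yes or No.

Yes

Ancestors of bf55 (commits reachable by following parents): {41c3, 63a5, 989a, a11c, bf55, c5b6}.
989a is in that set, so it is an ancestor of bf55.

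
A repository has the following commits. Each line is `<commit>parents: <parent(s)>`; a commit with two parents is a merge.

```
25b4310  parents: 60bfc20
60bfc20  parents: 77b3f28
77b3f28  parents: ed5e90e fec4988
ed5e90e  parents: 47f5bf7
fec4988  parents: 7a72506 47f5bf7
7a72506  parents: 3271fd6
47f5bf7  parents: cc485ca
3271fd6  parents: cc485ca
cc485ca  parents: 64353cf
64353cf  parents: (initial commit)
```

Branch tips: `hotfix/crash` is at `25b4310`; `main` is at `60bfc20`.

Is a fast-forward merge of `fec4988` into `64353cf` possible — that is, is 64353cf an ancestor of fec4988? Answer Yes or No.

A fast-forward from 64353cf to fec4988 is possible iff 64353cf is an ancestor of fec4988.
Ancestors of fec4988: {3271fd6, 47f5bf7, 64353cf, 7a72506, cc485ca, fec4988}.
64353cf is among them, so fast-forward is possible.

Yes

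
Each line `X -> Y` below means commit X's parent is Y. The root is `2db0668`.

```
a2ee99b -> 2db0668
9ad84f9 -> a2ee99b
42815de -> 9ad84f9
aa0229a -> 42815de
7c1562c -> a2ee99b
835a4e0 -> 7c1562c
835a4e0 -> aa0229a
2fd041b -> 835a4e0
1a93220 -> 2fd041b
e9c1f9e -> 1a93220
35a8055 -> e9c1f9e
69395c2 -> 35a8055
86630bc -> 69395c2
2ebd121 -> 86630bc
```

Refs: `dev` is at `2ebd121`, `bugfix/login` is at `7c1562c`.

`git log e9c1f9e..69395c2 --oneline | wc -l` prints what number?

2

Reachable from 69395c2: {1a93220, 2db0668, 2fd041b, 35a8055, 42815de, 69395c2, 7c1562c, 835a4e0, 9ad84f9, a2ee99b, aa0229a, e9c1f9e}.
Reachable from e9c1f9e: {1a93220, 2db0668, 2fd041b, 42815de, 7c1562c, 835a4e0, 9ad84f9, a2ee99b, aa0229a, e9c1f9e}.
In 69395c2's history but not e9c1f9e's: {35a8055, 69395c2} — 2 commits.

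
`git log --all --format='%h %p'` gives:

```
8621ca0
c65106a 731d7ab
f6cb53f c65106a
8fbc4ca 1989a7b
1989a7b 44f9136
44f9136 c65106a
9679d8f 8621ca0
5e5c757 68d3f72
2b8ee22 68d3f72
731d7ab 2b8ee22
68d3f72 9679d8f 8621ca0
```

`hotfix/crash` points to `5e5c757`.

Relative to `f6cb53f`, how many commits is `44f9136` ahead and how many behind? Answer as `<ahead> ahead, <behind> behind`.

Reachable from 44f9136: {2b8ee22, 44f9136, 68d3f72, 731d7ab, 8621ca0, 9679d8f, c65106a}.
Reachable from f6cb53f: {2b8ee22, 68d3f72, 731d7ab, 8621ca0, 9679d8f, c65106a, f6cb53f}.
Only in 44f9136's history (ahead): {44f9136} — 1.
Only in f6cb53f's history (behind): {f6cb53f} — 1.

1 ahead, 1 behind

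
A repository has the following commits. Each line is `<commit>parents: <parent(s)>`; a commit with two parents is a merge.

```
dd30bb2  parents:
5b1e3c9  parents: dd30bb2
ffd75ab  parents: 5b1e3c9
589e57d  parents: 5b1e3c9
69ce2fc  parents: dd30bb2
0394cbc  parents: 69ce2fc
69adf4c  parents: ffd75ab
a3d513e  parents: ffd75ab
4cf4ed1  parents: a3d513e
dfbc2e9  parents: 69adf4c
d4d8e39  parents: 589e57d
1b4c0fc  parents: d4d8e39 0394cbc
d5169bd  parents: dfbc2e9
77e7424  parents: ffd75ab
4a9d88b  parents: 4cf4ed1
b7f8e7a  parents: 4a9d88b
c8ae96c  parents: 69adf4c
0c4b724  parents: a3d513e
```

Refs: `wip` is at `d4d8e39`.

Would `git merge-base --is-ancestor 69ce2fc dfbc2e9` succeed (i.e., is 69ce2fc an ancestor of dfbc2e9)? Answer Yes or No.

No

Ancestors of dfbc2e9: {5b1e3c9, 69adf4c, dd30bb2, dfbc2e9, ffd75ab}.
69ce2fc is not in that set, so it is not an ancestor of dfbc2e9.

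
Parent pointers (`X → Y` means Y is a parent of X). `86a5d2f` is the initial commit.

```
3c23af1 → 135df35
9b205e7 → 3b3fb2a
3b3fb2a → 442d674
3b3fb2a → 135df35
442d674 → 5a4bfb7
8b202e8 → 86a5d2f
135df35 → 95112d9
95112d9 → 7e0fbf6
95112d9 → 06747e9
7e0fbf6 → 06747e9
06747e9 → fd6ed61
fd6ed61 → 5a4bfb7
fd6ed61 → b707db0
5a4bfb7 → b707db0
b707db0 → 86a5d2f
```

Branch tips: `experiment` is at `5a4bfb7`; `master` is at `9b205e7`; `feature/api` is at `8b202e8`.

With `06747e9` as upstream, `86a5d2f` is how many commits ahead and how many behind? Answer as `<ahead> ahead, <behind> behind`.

0 ahead, 4 behind

Reachable from 86a5d2f: {86a5d2f}.
Reachable from 06747e9: {06747e9, 5a4bfb7, 86a5d2f, b707db0, fd6ed61}.
Only in 86a5d2f's history (ahead): {} — 0.
Only in 06747e9's history (behind): {06747e9, 5a4bfb7, b707db0, fd6ed61} — 4.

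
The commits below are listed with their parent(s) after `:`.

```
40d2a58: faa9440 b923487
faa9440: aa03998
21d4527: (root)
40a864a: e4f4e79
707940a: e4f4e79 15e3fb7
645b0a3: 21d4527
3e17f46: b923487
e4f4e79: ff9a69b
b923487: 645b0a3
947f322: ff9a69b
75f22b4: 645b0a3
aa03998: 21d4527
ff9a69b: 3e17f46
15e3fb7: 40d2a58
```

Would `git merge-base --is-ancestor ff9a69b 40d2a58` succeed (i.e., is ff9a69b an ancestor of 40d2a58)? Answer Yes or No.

Ancestors of 40d2a58: {21d4527, 40d2a58, 645b0a3, aa03998, b923487, faa9440}.
ff9a69b is not in that set, so it is not an ancestor of 40d2a58.

No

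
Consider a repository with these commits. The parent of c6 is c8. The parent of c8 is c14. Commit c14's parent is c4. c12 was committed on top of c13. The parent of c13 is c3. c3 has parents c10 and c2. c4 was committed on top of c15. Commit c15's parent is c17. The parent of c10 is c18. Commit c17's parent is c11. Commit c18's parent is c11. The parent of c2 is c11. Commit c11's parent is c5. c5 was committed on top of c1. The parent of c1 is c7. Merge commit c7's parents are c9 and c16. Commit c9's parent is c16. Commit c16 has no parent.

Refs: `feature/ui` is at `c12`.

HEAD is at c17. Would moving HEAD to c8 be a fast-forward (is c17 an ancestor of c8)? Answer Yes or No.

Yes

A fast-forward from c17 to c8 is possible iff c17 is an ancestor of c8.
Ancestors of c8: {c1, c11, c14, c15, c16, c17, c4, c5, c7, c8, c9}.
c17 is among them, so fast-forward is possible.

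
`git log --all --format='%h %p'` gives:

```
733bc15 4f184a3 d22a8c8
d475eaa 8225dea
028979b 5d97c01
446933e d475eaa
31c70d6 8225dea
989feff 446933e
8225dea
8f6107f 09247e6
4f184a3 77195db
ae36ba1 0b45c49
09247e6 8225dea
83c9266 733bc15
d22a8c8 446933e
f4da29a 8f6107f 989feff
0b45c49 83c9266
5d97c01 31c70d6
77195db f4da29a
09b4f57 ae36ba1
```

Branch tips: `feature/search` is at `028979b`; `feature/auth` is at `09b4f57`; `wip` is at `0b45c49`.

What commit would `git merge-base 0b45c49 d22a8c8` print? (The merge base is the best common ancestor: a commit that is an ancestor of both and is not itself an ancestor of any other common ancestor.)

d22a8c8

Ancestors of 0b45c49: {09247e6, 0b45c49, 446933e, 4f184a3, 733bc15, 77195db, 8225dea, 83c9266, 8f6107f, 989feff, d22a8c8, d475eaa, f4da29a}.
Ancestors of d22a8c8: {446933e, 8225dea, d22a8c8, d475eaa}.
Common ancestors: {446933e, 8225dea, d22a8c8, d475eaa}.
Among these, d22a8c8 is not an ancestor of any other common ancestor — it is the merge base.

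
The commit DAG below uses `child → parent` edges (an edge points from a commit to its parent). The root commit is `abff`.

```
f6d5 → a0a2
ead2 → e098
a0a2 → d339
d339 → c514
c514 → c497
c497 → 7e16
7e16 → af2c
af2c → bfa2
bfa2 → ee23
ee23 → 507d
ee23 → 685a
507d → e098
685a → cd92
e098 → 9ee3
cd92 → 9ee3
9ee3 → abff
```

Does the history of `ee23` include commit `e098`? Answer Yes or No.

Ancestors of ee23 (commits reachable by following parents): {507d, 685a, 9ee3, abff, cd92, e098, ee23}.
e098 is in that set, so it is an ancestor of ee23.

Yes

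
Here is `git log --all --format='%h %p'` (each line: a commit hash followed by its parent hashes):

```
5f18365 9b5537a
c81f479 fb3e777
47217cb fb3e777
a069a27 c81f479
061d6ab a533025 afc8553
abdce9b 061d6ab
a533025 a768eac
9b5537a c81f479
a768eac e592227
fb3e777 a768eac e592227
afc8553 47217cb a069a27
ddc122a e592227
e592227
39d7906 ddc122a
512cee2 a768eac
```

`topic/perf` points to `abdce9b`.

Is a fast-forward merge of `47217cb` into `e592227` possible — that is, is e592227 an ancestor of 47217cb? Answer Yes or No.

A fast-forward from e592227 to 47217cb is possible iff e592227 is an ancestor of 47217cb.
Ancestors of 47217cb: {47217cb, a768eac, e592227, fb3e777}.
e592227 is among them, so fast-forward is possible.

Yes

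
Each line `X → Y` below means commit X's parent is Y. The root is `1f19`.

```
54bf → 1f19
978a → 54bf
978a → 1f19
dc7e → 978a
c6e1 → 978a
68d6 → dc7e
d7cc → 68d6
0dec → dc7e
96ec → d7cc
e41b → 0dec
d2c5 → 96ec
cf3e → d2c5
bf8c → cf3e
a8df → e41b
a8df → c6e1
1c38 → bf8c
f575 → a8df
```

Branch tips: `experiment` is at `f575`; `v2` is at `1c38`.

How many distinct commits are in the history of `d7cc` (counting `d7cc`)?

6

Walking parent pointers from d7cc: reachable set = {1f19, 54bf, 68d6, 978a, d7cc, dc7e}.
That is 6 commits.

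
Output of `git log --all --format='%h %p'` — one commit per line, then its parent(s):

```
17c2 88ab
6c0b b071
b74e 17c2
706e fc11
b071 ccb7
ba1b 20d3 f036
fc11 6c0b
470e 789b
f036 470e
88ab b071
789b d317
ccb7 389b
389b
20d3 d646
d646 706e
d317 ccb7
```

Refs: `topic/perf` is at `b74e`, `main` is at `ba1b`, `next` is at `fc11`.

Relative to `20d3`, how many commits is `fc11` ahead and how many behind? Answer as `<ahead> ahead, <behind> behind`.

Reachable from fc11: {389b, 6c0b, b071, ccb7, fc11}.
Reachable from 20d3: {20d3, 389b, 6c0b, 706e, b071, ccb7, d646, fc11}.
Only in fc11's history (ahead): {} — 0.
Only in 20d3's history (behind): {20d3, 706e, d646} — 3.

0 ahead, 3 behind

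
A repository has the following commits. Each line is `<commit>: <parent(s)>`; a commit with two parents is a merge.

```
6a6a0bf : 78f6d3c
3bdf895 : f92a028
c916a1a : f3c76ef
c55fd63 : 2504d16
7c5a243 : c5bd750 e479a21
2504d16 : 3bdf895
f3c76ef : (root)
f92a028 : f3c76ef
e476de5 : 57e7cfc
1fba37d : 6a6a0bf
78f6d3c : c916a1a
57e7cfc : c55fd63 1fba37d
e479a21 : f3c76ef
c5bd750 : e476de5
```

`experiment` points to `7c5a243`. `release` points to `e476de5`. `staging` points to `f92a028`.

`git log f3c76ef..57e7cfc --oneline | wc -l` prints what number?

Reachable from 57e7cfc: {1fba37d, 2504d16, 3bdf895, 57e7cfc, 6a6a0bf, 78f6d3c, c55fd63, c916a1a, f3c76ef, f92a028}.
Reachable from f3c76ef: {f3c76ef}.
In 57e7cfc's history but not f3c76ef's: {1fba37d, 2504d16, 3bdf895, 57e7cfc, 6a6a0bf, 78f6d3c, c55fd63, c916a1a, f92a028} — 9 commits.

9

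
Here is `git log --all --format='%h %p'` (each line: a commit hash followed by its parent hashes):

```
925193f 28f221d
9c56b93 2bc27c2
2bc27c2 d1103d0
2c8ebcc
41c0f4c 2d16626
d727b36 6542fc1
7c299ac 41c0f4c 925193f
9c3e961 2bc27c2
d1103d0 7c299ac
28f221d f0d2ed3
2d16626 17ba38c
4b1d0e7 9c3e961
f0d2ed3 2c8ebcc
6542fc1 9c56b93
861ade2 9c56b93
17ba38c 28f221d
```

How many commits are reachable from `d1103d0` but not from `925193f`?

Reachable from d1103d0: {17ba38c, 28f221d, 2c8ebcc, 2d16626, 41c0f4c, 7c299ac, 925193f, d1103d0, f0d2ed3}.
Reachable from 925193f: {28f221d, 2c8ebcc, 925193f, f0d2ed3}.
In d1103d0's history but not 925193f's: {17ba38c, 2d16626, 41c0f4c, 7c299ac, d1103d0} — 5 commits.

5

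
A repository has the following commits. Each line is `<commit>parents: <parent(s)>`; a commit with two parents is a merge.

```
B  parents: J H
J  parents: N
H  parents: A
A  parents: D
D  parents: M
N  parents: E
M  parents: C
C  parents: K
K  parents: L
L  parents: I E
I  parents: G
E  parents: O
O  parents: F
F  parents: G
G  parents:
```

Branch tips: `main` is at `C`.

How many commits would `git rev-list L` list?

6

Walking parent pointers from L: reachable set = {E, F, G, I, L, O}.
That is 6 commits.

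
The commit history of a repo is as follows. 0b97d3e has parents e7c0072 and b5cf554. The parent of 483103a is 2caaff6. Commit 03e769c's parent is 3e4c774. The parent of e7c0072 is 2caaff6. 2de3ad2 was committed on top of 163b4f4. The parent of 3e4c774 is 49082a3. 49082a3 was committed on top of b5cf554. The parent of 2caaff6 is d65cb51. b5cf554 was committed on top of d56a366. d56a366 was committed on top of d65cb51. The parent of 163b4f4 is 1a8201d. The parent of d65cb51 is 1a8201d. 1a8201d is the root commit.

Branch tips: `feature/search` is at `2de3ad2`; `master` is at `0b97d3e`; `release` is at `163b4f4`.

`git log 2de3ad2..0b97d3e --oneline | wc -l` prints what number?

Reachable from 0b97d3e: {0b97d3e, 1a8201d, 2caaff6, b5cf554, d56a366, d65cb51, e7c0072}.
Reachable from 2de3ad2: {163b4f4, 1a8201d, 2de3ad2}.
In 0b97d3e's history but not 2de3ad2's: {0b97d3e, 2caaff6, b5cf554, d56a366, d65cb51, e7c0072} — 6 commits.

6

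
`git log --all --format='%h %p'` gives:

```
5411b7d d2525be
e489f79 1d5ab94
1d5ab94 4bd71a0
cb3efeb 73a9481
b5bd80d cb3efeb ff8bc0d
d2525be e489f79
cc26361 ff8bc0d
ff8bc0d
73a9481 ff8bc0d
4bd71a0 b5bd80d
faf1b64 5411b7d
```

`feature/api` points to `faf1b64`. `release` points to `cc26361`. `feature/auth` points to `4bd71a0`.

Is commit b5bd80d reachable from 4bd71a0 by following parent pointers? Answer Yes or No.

Yes

Ancestors of 4bd71a0 (commits reachable by following parents): {4bd71a0, 73a9481, b5bd80d, cb3efeb, ff8bc0d}.
b5bd80d is in that set, so it is an ancestor of 4bd71a0.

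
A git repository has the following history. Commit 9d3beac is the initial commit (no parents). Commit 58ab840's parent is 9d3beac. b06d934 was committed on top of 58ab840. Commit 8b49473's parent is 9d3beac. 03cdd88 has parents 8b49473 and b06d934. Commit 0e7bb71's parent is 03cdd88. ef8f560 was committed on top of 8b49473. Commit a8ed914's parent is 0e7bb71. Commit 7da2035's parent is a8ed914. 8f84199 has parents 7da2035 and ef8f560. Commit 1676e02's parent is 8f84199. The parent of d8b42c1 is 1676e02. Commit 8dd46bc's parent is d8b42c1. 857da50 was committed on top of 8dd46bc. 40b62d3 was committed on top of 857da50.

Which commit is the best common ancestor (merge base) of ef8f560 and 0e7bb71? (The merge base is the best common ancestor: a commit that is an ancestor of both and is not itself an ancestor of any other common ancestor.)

8b49473

Ancestors of ef8f560: {8b49473, 9d3beac, ef8f560}.
Ancestors of 0e7bb71: {03cdd88, 0e7bb71, 58ab840, 8b49473, 9d3beac, b06d934}.
Common ancestors: {8b49473, 9d3beac}.
Among these, 8b49473 is not an ancestor of any other common ancestor — it is the merge base.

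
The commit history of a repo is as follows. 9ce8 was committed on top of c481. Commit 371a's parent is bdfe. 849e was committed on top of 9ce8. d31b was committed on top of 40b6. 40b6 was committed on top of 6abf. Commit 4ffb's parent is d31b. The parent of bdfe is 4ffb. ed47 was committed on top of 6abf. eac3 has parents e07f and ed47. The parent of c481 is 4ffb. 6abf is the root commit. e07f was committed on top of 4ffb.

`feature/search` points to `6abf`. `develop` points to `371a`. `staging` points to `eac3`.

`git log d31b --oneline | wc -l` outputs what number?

3

Walking parent pointers from d31b: reachable set = {40b6, 6abf, d31b}.
That is 3 commits.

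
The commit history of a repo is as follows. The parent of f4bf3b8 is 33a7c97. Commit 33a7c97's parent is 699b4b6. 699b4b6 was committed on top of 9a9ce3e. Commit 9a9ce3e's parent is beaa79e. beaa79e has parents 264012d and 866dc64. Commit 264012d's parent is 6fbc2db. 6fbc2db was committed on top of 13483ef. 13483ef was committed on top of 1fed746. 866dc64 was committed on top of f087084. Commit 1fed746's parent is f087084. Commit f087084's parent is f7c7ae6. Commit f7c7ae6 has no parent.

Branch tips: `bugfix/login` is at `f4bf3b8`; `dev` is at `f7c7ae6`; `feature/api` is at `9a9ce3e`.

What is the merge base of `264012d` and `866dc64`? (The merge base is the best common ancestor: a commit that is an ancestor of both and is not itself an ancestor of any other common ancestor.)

Ancestors of 264012d: {13483ef, 1fed746, 264012d, 6fbc2db, f087084, f7c7ae6}.
Ancestors of 866dc64: {866dc64, f087084, f7c7ae6}.
Common ancestors: {f087084, f7c7ae6}.
Among these, f087084 is not an ancestor of any other common ancestor — it is the merge base.

f087084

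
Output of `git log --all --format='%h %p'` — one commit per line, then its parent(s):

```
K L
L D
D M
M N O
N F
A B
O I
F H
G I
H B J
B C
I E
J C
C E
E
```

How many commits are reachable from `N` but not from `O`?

Reachable from N: {B, C, E, F, H, J, N}.
Reachable from O: {E, I, O}.
In N's history but not O's: {B, C, F, H, J, N} — 6 commits.

6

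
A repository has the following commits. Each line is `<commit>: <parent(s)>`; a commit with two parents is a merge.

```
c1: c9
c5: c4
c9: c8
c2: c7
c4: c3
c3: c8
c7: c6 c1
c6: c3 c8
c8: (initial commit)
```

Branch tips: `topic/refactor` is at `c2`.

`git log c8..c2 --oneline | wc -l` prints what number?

Reachable from c2: {c1, c2, c3, c6, c7, c8, c9}.
Reachable from c8: {c8}.
In c2's history but not c8's: {c1, c2, c3, c6, c7, c9} — 6 commits.

6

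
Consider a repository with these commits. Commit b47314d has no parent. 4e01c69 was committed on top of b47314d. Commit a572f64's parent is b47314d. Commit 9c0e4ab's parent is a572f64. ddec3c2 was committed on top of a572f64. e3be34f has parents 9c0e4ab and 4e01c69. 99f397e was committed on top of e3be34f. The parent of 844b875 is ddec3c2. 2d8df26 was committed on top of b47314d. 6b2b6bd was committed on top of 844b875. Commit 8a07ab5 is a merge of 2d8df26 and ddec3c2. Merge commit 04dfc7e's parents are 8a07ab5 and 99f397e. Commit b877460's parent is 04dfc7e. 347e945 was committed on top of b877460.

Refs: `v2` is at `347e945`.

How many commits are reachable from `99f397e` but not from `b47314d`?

5

Reachable from 99f397e: {4e01c69, 99f397e, 9c0e4ab, a572f64, b47314d, e3be34f}.
Reachable from b47314d: {b47314d}.
In 99f397e's history but not b47314d's: {4e01c69, 99f397e, 9c0e4ab, a572f64, e3be34f} — 5 commits.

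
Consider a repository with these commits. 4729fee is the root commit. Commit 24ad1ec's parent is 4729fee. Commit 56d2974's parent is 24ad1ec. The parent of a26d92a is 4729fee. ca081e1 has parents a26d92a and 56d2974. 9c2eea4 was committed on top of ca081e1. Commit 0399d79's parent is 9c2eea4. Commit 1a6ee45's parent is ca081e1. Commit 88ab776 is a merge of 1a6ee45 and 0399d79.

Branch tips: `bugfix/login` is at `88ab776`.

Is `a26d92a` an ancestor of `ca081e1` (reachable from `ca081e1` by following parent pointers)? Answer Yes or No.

Ancestors of ca081e1 (commits reachable by following parents): {24ad1ec, 4729fee, 56d2974, a26d92a, ca081e1}.
a26d92a is in that set, so it is an ancestor of ca081e1.

Yes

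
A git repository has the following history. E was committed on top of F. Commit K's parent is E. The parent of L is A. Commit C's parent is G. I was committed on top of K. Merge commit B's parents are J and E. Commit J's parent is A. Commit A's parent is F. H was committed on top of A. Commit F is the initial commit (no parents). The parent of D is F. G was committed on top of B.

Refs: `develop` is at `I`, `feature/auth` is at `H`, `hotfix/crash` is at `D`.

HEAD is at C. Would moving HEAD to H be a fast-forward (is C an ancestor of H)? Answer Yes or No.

A fast-forward from C to H is possible iff C is an ancestor of H.
Ancestors of H: {A, F, H}.
C is not among them, so fast-forward is not possible.

No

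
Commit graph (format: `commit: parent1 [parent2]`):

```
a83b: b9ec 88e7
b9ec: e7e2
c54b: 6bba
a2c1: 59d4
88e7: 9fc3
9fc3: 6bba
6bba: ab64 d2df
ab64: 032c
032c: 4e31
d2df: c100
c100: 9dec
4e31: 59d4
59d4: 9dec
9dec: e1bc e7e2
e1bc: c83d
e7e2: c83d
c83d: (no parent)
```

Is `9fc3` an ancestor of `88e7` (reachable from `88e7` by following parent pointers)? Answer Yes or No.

Ancestors of 88e7 (commits reachable by following parents): {032c, 4e31, 59d4, 6bba, 88e7, 9dec, 9fc3, ab64, c100, c83d, d2df, e1bc, e7e2}.
9fc3 is in that set, so it is an ancestor of 88e7.

Yes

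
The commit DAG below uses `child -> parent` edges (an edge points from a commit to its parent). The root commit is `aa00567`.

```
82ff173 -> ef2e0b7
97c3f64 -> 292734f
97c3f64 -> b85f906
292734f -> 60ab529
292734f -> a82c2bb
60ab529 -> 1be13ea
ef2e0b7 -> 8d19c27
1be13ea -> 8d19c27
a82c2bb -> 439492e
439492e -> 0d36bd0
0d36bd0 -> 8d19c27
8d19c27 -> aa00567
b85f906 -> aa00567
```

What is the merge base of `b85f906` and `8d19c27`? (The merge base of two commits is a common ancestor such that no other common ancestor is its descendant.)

aa00567

Ancestors of b85f906: {aa00567, b85f906}.
Ancestors of 8d19c27: {8d19c27, aa00567}.
Common ancestors: {aa00567}.
The only common ancestor is aa00567, so it is the merge base.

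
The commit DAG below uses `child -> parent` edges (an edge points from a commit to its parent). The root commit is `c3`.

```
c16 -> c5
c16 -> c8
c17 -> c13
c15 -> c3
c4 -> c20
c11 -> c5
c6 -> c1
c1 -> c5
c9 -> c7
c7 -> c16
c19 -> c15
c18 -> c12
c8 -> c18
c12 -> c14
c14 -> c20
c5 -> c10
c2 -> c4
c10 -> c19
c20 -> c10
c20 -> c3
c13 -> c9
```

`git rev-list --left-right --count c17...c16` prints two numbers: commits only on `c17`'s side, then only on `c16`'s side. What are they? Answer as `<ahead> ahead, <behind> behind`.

Reachable from c17: {c10, c12, c13, c14, c15, c16, c17, c18, c19, c20, c3, c5, c7, c8, c9}.
Reachable from c16: {c10, c12, c14, c15, c16, c18, c19, c20, c3, c5, c8}.
Only in c17's history (ahead): {c13, c17, c7, c9} — 4.
Only in c16's history (behind): {} — 0.

4 ahead, 0 behind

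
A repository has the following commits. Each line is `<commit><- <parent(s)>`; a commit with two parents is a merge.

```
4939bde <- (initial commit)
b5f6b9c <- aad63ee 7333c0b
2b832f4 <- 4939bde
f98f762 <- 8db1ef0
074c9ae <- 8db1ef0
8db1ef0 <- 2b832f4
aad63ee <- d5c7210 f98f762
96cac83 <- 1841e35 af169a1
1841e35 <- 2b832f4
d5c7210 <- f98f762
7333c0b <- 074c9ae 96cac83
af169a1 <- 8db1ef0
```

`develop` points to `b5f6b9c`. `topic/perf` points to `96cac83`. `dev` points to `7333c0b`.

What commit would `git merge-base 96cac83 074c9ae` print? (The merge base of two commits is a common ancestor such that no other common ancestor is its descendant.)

Ancestors of 96cac83: {1841e35, 2b832f4, 4939bde, 8db1ef0, 96cac83, af169a1}.
Ancestors of 074c9ae: {074c9ae, 2b832f4, 4939bde, 8db1ef0}.
Common ancestors: {2b832f4, 4939bde, 8db1ef0}.
Among these, 8db1ef0 is not an ancestor of any other common ancestor — it is the merge base.

8db1ef0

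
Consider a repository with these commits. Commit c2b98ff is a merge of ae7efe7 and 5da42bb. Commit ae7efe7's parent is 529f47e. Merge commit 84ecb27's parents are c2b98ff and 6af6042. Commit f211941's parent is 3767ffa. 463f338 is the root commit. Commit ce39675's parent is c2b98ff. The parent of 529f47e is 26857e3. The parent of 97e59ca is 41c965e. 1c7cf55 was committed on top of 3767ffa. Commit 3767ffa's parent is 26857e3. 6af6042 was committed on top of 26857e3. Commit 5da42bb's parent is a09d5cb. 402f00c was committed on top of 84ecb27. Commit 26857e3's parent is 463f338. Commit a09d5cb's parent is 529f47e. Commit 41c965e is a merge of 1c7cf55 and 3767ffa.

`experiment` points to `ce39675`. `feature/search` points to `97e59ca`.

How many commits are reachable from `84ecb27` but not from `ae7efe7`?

5

Reachable from 84ecb27: {26857e3, 463f338, 529f47e, 5da42bb, 6af6042, 84ecb27, a09d5cb, ae7efe7, c2b98ff}.
Reachable from ae7efe7: {26857e3, 463f338, 529f47e, ae7efe7}.
In 84ecb27's history but not ae7efe7's: {5da42bb, 6af6042, 84ecb27, a09d5cb, c2b98ff} — 5 commits.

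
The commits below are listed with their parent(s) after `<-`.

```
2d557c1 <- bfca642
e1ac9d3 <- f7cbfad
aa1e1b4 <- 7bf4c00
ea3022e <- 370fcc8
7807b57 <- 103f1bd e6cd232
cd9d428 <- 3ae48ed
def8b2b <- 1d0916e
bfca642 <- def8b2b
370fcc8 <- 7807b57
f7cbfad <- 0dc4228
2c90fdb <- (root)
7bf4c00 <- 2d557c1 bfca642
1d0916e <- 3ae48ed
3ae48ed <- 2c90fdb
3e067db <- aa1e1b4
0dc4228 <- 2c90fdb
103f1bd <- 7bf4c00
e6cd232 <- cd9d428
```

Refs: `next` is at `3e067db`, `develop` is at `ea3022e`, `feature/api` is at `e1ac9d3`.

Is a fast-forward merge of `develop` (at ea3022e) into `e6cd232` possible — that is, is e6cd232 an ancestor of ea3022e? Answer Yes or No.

A fast-forward from e6cd232 to ea3022e is possible iff e6cd232 is an ancestor of ea3022e.
Ancestors of ea3022e: {103f1bd, 1d0916e, 2c90fdb, 2d557c1, 370fcc8, 3ae48ed, 7807b57, 7bf4c00, bfca642, cd9d428, def8b2b, e6cd232, ea3022e}.
e6cd232 is among them, so fast-forward is possible.

Yes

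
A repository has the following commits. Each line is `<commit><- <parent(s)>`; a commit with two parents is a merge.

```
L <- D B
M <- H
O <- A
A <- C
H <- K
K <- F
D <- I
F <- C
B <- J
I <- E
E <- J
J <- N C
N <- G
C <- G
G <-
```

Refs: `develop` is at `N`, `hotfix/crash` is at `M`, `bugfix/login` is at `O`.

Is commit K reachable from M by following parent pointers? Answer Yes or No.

Yes

Ancestors of M (commits reachable by following parents): {C, F, G, H, K, M}.
K is in that set, so it is an ancestor of M.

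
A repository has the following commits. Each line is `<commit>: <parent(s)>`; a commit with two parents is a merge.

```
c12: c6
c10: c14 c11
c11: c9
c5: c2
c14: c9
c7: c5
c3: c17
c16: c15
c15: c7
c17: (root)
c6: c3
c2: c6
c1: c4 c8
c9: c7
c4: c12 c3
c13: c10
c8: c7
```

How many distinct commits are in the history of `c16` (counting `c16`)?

8

Walking parent pointers from c16: reachable set = {c15, c16, c17, c2, c3, c5, c6, c7}.
That is 8 commits.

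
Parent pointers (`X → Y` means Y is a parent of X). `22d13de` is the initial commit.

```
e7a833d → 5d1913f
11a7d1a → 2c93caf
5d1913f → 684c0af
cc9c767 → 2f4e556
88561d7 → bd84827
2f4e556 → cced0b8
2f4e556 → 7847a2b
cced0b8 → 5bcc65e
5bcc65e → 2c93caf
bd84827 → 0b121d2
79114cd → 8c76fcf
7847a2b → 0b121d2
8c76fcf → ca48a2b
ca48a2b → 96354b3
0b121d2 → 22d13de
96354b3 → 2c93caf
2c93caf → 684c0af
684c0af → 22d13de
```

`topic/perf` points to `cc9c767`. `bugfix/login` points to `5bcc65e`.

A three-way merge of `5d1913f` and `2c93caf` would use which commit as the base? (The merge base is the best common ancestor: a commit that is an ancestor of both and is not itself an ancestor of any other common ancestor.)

684c0af

Ancestors of 5d1913f: {22d13de, 5d1913f, 684c0af}.
Ancestors of 2c93caf: {22d13de, 2c93caf, 684c0af}.
Common ancestors: {22d13de, 684c0af}.
Among these, 684c0af is not an ancestor of any other common ancestor — it is the merge base.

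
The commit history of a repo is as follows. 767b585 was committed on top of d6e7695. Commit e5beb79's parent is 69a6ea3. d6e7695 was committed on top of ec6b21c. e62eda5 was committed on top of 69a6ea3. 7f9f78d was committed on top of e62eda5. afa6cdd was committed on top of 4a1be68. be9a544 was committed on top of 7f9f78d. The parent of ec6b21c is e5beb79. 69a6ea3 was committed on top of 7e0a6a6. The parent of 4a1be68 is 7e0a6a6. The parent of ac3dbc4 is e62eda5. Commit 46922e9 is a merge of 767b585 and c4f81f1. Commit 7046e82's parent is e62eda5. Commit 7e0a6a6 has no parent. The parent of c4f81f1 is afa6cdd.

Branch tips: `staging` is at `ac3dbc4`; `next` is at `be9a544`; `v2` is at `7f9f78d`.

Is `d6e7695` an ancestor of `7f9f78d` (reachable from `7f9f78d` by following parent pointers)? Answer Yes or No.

No

Ancestors of 7f9f78d: {69a6ea3, 7e0a6a6, 7f9f78d, e62eda5}.
d6e7695 is not in that set, so it is not an ancestor of 7f9f78d.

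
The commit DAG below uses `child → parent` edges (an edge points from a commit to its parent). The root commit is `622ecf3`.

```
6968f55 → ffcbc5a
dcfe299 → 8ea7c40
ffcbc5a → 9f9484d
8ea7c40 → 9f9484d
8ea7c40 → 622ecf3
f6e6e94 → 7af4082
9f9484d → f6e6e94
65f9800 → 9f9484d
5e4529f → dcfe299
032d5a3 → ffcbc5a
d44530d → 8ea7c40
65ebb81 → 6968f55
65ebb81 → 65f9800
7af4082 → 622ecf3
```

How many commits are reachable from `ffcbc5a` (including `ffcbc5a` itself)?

Walking parent pointers from ffcbc5a: reachable set = {622ecf3, 7af4082, 9f9484d, f6e6e94, ffcbc5a}.
That is 5 commits.

5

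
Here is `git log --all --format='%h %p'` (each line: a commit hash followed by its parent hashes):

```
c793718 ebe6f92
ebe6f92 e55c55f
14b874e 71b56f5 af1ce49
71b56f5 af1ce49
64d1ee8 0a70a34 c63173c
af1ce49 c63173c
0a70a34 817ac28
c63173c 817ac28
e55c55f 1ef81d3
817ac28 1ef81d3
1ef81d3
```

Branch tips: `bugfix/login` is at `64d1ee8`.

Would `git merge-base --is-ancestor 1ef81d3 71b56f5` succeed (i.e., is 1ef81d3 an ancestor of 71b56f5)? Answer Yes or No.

Ancestors of 71b56f5 (commits reachable by following parents): {1ef81d3, 71b56f5, 817ac28, af1ce49, c63173c}.
1ef81d3 is in that set, so it is an ancestor of 71b56f5.

Yes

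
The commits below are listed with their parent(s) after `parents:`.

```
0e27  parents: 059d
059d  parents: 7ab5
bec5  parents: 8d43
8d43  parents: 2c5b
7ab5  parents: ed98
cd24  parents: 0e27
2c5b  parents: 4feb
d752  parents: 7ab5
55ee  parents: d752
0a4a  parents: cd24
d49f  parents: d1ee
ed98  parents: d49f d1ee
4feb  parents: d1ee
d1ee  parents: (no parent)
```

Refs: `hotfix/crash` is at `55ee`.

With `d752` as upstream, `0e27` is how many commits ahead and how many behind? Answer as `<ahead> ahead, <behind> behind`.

Reachable from 0e27: {059d, 0e27, 7ab5, d1ee, d49f, ed98}.
Reachable from d752: {7ab5, d1ee, d49f, d752, ed98}.
Only in 0e27's history (ahead): {059d, 0e27} — 2.
Only in d752's history (behind): {d752} — 1.

2 ahead, 1 behind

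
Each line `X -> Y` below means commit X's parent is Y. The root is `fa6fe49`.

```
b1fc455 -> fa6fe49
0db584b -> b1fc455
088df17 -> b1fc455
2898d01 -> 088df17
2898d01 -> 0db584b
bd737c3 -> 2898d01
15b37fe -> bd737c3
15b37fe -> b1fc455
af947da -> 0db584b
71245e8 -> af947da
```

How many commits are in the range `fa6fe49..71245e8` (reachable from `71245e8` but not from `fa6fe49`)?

Reachable from 71245e8: {0db584b, 71245e8, af947da, b1fc455, fa6fe49}.
Reachable from fa6fe49: {fa6fe49}.
In 71245e8's history but not fa6fe49's: {0db584b, 71245e8, af947da, b1fc455} — 4 commits.

4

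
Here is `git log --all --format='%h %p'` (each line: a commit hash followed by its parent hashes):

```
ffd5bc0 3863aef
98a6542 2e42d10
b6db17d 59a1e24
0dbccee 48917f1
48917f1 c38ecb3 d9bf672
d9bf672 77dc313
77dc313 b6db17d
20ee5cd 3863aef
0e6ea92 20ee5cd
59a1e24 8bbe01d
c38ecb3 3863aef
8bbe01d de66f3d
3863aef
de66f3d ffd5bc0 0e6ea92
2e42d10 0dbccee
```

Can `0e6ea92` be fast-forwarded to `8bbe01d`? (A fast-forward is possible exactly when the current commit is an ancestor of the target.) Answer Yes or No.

Yes

A fast-forward from 0e6ea92 to 8bbe01d is possible iff 0e6ea92 is an ancestor of 8bbe01d.
Ancestors of 8bbe01d: {0e6ea92, 20ee5cd, 3863aef, 8bbe01d, de66f3d, ffd5bc0}.
0e6ea92 is among them, so fast-forward is possible.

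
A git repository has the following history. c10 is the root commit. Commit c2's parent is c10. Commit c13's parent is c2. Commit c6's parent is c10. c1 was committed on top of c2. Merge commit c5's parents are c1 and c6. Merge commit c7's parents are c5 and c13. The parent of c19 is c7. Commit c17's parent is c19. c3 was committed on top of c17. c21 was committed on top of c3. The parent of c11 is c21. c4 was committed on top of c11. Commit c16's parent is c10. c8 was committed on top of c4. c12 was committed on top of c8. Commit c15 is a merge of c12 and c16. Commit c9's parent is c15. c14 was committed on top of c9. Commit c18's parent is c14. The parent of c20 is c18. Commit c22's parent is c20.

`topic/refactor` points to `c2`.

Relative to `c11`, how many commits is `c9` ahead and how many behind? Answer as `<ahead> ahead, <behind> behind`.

Reachable from c9: {c1, c10, c11, c12, c13, c15, c16, c17, c19, c2, c21, c3, c4, c5, c6, c7, c8, c9}.
Reachable from c11: {c1, c10, c11, c13, c17, c19, c2, c21, c3, c5, c6, c7}.
Only in c9's history (ahead): {c12, c15, c16, c4, c8, c9} — 6.
Only in c11's history (behind): {} — 0.

6 ahead, 0 behind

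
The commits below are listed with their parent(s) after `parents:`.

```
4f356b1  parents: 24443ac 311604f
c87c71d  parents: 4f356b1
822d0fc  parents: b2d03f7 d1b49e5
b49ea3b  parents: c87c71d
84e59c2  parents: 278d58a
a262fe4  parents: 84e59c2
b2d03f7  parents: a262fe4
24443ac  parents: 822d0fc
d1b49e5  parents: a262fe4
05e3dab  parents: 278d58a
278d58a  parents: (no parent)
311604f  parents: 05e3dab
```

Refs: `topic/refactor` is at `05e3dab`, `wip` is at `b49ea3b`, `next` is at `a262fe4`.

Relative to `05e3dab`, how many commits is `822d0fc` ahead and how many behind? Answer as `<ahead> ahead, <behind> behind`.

Reachable from 822d0fc: {278d58a, 822d0fc, 84e59c2, a262fe4, b2d03f7, d1b49e5}.
Reachable from 05e3dab: {05e3dab, 278d58a}.
Only in 822d0fc's history (ahead): {822d0fc, 84e59c2, a262fe4, b2d03f7, d1b49e5} — 5.
Only in 05e3dab's history (behind): {05e3dab} — 1.

5 ahead, 1 behind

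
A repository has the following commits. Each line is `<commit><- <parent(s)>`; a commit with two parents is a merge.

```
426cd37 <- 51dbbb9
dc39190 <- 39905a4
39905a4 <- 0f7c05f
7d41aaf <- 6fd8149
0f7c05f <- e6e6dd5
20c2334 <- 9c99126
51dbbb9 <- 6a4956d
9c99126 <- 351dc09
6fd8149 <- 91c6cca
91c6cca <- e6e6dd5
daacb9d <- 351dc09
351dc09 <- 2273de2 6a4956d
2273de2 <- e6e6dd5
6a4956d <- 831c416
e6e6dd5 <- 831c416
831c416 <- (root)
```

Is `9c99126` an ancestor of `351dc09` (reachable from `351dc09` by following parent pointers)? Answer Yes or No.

Ancestors of 351dc09: {2273de2, 351dc09, 6a4956d, 831c416, e6e6dd5}.
9c99126 is not in that set, so it is not an ancestor of 351dc09.

No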